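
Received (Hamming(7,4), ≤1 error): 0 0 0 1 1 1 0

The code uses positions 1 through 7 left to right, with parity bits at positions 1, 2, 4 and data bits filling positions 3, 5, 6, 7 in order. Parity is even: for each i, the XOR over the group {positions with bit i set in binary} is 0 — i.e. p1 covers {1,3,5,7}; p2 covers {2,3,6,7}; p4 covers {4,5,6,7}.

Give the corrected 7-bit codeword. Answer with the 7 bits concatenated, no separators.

0001111

s1 (pos 1,3,5,7): 0⊕0⊕1⊕0 = 1
s2 (pos 2,3,6,7): 0⊕0⊕1⊕0 = 1
s4 (pos 4,5,6,7): 1⊕1⊕1⊕0 = 1
Syndrome s4…s1 = 111 → error at position 7.
Flip position 7: 0001110 → 0001111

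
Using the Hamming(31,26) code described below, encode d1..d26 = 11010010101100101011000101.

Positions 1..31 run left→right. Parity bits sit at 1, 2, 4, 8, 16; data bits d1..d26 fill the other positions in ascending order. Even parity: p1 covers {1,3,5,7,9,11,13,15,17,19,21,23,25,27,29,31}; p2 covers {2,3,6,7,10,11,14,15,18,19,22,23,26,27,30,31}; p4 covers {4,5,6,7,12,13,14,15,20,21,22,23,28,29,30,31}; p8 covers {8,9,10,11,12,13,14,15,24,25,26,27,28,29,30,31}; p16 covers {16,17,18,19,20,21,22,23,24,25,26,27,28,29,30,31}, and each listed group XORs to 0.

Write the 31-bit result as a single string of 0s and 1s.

0010101100101011100101011000101

Place data at non-parity positions: p1 p2 1 p4 1 0 1 p8 0 0 1 0 1 0 1 p16 1 0 0 1 0 1 0 1 1 0 0 0 1 0 1
p1 (pos 1,3,5,7,9,11,13,15,17,19,21,23,25,27,29,31): XOR of data positions = 1⊕1⊕1⊕0⊕1⊕1⊕1⊕1⊕0⊕0⊕0⊕1⊕0⊕1⊕1 = 0
p2 (pos 2,3,6,7,10,11,14,15,18,19,22,23,26,27,30,31): XOR of data positions = 1⊕0⊕1⊕0⊕1⊕0⊕1⊕0⊕0⊕1⊕0⊕0⊕0⊕0⊕1 = 0
p4 (pos 4,5,6,7,12,13,14,15,20,21,22,23,28,29,30,31): XOR of data positions = 1⊕0⊕1⊕0⊕1⊕0⊕1⊕1⊕0⊕1⊕0⊕0⊕1⊕0⊕1 = 0
p8 (pos 8,9,10,11,12,13,14,15,24,25,26,27,28,29,30,31): XOR of data positions = 0⊕0⊕1⊕0⊕1⊕0⊕1⊕1⊕1⊕0⊕0⊕0⊕1⊕0⊕1 = 1
p16 (pos 16,17,18,19,20,21,22,23,24,25,26,27,28,29,30,31): XOR of data positions = 1⊕0⊕0⊕1⊕0⊕1⊕0⊕1⊕1⊕0⊕0⊕0⊕1⊕0⊕1 = 1
Codeword: 0010101100101011100101011000101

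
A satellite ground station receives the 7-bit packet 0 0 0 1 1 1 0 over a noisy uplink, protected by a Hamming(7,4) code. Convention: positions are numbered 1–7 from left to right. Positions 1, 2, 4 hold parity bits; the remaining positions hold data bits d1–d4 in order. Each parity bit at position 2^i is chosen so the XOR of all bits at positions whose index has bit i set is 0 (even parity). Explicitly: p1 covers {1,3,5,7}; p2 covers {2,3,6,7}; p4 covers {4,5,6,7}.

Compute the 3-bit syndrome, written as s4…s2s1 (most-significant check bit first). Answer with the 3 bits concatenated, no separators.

s1 (pos 1,3,5,7): 0⊕0⊕1⊕0 = 1
s2 (pos 2,3,6,7): 0⊕0⊕1⊕0 = 1
s4 (pos 4,5,6,7): 1⊕1⊕1⊕0 = 1
Syndrome s4…s1 = 111 → error at position 7.

111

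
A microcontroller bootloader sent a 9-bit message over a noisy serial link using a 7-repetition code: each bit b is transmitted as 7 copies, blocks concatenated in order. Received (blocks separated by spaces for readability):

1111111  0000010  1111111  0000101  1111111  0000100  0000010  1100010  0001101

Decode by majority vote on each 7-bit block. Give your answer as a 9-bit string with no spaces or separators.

101010000

Block 1 (1111111): 7 ones → 1
Block 2 (0000010): 1 one → 0
Block 3 (1111111): 7 ones → 1
Block 4 (0000101): 2 ones → 0
Block 5 (1111111): 7 ones → 1
Block 6 (0000100): 1 one → 0
Block 7 (0000010): 1 one → 0
Block 8 (1100010): 3 ones → 0
Block 9 (0001101): 3 ones → 0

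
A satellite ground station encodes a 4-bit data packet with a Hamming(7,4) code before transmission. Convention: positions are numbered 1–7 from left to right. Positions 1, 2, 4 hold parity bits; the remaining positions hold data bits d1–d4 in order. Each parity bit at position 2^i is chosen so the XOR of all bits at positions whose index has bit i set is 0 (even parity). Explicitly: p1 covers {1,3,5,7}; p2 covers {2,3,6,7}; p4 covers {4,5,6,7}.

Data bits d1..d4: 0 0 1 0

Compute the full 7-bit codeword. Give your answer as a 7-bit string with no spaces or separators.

Place data at non-parity positions: p1 p2 0 p4 0 1 0
p1 (pos 1,3,5,7): XOR of data positions = 0⊕0⊕0 = 0
p2 (pos 2,3,6,7): XOR of data positions = 0⊕1⊕0 = 1
p4 (pos 4,5,6,7): XOR of data positions = 0⊕1⊕0 = 1
Codeword: 0101010

0101010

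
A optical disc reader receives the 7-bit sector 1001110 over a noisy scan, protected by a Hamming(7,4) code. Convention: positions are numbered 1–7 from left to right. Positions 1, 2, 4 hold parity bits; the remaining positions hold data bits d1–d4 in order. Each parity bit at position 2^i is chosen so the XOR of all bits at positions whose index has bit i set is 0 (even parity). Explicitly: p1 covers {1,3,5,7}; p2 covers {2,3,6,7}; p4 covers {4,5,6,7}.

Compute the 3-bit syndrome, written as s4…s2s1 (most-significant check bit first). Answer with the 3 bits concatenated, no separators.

s1 (pos 1,3,5,7): 1⊕0⊕1⊕0 = 0
s2 (pos 2,3,6,7): 0⊕0⊕1⊕0 = 1
s4 (pos 4,5,6,7): 1⊕1⊕1⊕0 = 1
Syndrome s4…s1 = 110 → error at position 6.

110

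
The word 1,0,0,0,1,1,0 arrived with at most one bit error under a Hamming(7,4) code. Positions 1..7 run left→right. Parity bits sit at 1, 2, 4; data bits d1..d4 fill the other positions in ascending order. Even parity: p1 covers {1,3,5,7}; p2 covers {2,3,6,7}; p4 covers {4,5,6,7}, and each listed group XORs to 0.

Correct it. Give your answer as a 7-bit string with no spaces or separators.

s1 (pos 1,3,5,7): 1⊕0⊕1⊕0 = 0
s2 (pos 2,3,6,7): 0⊕0⊕1⊕0 = 1
s4 (pos 4,5,6,7): 0⊕1⊕1⊕0 = 0
Syndrome s4…s1 = 010 → error at position 2.
Flip position 2: 1000110 → 1100110

1100110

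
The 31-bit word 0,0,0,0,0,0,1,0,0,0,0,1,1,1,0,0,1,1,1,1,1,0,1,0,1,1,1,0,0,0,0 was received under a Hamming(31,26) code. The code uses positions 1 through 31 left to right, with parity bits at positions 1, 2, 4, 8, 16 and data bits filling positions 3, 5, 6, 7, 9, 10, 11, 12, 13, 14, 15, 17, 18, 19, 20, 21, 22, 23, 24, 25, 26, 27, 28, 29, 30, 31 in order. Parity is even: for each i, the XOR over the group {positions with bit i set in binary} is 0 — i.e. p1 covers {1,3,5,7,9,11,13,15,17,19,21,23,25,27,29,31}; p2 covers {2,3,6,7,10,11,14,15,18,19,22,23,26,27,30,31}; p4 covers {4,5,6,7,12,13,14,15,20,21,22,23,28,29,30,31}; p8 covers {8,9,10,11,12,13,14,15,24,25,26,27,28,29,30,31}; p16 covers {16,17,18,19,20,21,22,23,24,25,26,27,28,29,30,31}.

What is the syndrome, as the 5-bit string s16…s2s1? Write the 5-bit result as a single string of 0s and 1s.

10110

s1 (pos 1,3,5,7,9,11,13,15,17,19,21,23,25,27,29,31): 0⊕0⊕0⊕1⊕0⊕0⊕1⊕0⊕1⊕1⊕1⊕1⊕1⊕1⊕0⊕0 = 0
s2 (pos 2,3,6,7,10,11,14,15,18,19,22,23,26,27,30,31): 0⊕0⊕0⊕1⊕0⊕0⊕1⊕0⊕1⊕1⊕0⊕1⊕1⊕1⊕0⊕0 = 1
s4 (pos 4,5,6,7,12,13,14,15,20,21,22,23,28,29,30,31): 0⊕0⊕0⊕1⊕1⊕1⊕1⊕0⊕1⊕1⊕0⊕1⊕0⊕0⊕0⊕0 = 1
s8 (pos 8,9,10,11,12,13,14,15,24,25,26,27,28,29,30,31): 0⊕0⊕0⊕0⊕1⊕1⊕1⊕0⊕0⊕1⊕1⊕1⊕0⊕0⊕0⊕0 = 0
s16 (pos 16,17,18,19,20,21,22,23,24,25,26,27,28,29,30,31): 0⊕1⊕1⊕1⊕1⊕1⊕0⊕1⊕0⊕1⊕1⊕1⊕0⊕0⊕0⊕0 = 1
Syndrome s16…s1 = 10110 → error at position 22.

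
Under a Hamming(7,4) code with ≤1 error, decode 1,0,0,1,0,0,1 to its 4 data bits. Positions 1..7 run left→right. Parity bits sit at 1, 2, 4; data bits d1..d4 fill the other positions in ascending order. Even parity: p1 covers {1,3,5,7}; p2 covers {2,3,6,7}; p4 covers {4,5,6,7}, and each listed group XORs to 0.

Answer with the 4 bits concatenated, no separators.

s1 (pos 1,3,5,7): 1⊕0⊕0⊕1 = 0
s2 (pos 2,3,6,7): 0⊕0⊕0⊕1 = 1
s4 (pos 4,5,6,7): 1⊕0⊕0⊕1 = 0
Syndrome s4…s1 = 010 → error at position 2.
Flip position 2: 1001001 → 1101001
Read data bits from positions 3,5,6,7: 0001

0001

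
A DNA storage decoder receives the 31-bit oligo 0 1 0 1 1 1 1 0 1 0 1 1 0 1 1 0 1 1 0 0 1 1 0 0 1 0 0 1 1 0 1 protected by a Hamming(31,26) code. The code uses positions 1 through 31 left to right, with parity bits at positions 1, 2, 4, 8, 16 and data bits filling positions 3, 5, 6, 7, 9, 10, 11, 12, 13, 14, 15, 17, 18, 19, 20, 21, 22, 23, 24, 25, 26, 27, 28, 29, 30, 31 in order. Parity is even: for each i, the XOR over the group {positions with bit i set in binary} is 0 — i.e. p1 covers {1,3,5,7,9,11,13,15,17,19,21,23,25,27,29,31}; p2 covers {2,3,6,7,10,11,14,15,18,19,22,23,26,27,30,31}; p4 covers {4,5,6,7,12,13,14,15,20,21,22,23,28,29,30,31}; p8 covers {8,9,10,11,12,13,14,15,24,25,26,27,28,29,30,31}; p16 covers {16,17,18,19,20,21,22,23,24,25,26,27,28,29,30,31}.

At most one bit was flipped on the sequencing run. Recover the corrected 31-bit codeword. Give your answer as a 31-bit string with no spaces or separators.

s1 (pos 1,3,5,7,9,11,13,15,17,19,21,23,25,27,29,31): 0⊕0⊕1⊕1⊕1⊕1⊕0⊕1⊕1⊕0⊕1⊕0⊕1⊕0⊕1⊕1 = 0
s2 (pos 2,3,6,7,10,11,14,15,18,19,22,23,26,27,30,31): 1⊕0⊕1⊕1⊕0⊕1⊕1⊕1⊕1⊕0⊕1⊕0⊕0⊕0⊕0⊕1 = 1
s4 (pos 4,5,6,7,12,13,14,15,20,21,22,23,28,29,30,31): 1⊕1⊕1⊕1⊕1⊕0⊕1⊕1⊕0⊕1⊕1⊕0⊕1⊕1⊕0⊕1 = 0
s8 (pos 8,9,10,11,12,13,14,15,24,25,26,27,28,29,30,31): 0⊕1⊕0⊕1⊕1⊕0⊕1⊕1⊕0⊕1⊕0⊕0⊕1⊕1⊕0⊕1 = 1
s16 (pos 16,17,18,19,20,21,22,23,24,25,26,27,28,29,30,31): 0⊕1⊕1⊕0⊕0⊕1⊕1⊕0⊕0⊕1⊕0⊕0⊕1⊕1⊕0⊕1 = 0
Syndrome s16…s1 = 01010 → error at position 10.
Flip position 10: 0101111010110110110011001001101 → 0101111011110110110011001001101

0101111011110110110011001001101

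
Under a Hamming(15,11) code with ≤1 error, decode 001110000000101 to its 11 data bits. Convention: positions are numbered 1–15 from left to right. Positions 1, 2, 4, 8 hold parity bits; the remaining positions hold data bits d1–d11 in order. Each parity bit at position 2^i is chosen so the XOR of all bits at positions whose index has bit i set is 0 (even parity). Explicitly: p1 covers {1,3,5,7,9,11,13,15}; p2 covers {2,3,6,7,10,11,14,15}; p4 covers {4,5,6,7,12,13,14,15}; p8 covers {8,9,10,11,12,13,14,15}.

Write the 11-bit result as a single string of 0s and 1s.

s1 (pos 1,3,5,7,9,11,13,15): 0⊕1⊕1⊕0⊕0⊕0⊕1⊕1 = 0
s2 (pos 2,3,6,7,10,11,14,15): 0⊕1⊕0⊕0⊕0⊕0⊕0⊕1 = 0
s4 (pos 4,5,6,7,12,13,14,15): 1⊕1⊕0⊕0⊕0⊕1⊕0⊕1 = 0
s8 (pos 8,9,10,11,12,13,14,15): 0⊕0⊕0⊕0⊕0⊕1⊕0⊕1 = 0
Syndrome s8…s1 = 0000 → no error.
Read data bits from positions 3,5,6,7,9,10,11,12,13,14,15: 11000000101

11000000101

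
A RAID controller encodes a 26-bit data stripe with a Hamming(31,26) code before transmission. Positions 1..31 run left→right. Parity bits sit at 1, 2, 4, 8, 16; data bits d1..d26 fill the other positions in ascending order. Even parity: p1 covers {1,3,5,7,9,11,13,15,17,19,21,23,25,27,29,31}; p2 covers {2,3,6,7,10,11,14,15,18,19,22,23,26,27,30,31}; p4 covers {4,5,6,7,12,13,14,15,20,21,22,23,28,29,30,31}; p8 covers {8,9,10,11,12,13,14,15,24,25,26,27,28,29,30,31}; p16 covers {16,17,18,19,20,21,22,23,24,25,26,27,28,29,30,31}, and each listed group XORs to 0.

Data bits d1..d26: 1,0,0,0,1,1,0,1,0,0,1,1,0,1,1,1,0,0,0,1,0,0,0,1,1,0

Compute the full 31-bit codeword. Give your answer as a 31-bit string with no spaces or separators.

Place data at non-parity positions: p1 p2 1 p4 0 0 0 p8 1 1 0 1 0 0 1 p16 1 0 1 1 1 0 0 0 1 0 0 0 1 1 0
p1 (pos 1,3,5,7,9,11,13,15,17,19,21,23,25,27,29,31): XOR of data positions = 1⊕0⊕0⊕1⊕0⊕0⊕1⊕1⊕1⊕1⊕0⊕1⊕0⊕1⊕0 = 0
p2 (pos 2,3,6,7,10,11,14,15,18,19,22,23,26,27,30,31): XOR of data positions = 1⊕0⊕0⊕1⊕0⊕0⊕1⊕0⊕1⊕0⊕0⊕0⊕0⊕1⊕0 = 1
p4 (pos 4,5,6,7,12,13,14,15,20,21,22,23,28,29,30,31): XOR of data positions = 0⊕0⊕0⊕1⊕0⊕0⊕1⊕1⊕1⊕0⊕0⊕0⊕1⊕1⊕0 = 0
p8 (pos 8,9,10,11,12,13,14,15,24,25,26,27,28,29,30,31): XOR of data positions = 1⊕1⊕0⊕1⊕0⊕0⊕1⊕0⊕1⊕0⊕0⊕0⊕1⊕1⊕0 = 1
p16 (pos 16,17,18,19,20,21,22,23,24,25,26,27,28,29,30,31): XOR of data positions = 1⊕0⊕1⊕1⊕1⊕0⊕0⊕0⊕1⊕0⊕0⊕0⊕1⊕1⊕0 = 1
Codeword: 0110000111010011101110001000110

0110000111010011101110001000110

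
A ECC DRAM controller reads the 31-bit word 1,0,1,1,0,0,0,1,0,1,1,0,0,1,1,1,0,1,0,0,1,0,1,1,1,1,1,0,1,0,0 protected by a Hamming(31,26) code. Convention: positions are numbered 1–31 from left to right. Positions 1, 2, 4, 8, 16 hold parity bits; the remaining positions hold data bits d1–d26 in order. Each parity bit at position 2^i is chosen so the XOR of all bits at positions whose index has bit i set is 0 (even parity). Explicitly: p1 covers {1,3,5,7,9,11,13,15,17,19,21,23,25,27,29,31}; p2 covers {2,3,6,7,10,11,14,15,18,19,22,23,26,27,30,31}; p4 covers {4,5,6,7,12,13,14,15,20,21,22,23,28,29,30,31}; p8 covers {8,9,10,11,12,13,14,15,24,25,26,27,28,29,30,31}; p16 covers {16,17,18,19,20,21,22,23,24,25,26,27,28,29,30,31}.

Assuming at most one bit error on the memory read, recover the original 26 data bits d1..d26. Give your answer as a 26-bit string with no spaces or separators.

s1 (pos 1,3,5,7,9,11,13,15,17,19,21,23,25,27,29,31): 1⊕1⊕0⊕0⊕0⊕1⊕0⊕1⊕0⊕0⊕1⊕1⊕1⊕1⊕1⊕0 = 1
s2 (pos 2,3,6,7,10,11,14,15,18,19,22,23,26,27,30,31): 0⊕1⊕0⊕0⊕1⊕1⊕1⊕1⊕1⊕0⊕0⊕1⊕1⊕1⊕0⊕0 = 1
s4 (pos 4,5,6,7,12,13,14,15,20,21,22,23,28,29,30,31): 1⊕0⊕0⊕0⊕0⊕0⊕1⊕1⊕0⊕1⊕0⊕1⊕0⊕1⊕0⊕0 = 0
s8 (pos 8,9,10,11,12,13,14,15,24,25,26,27,28,29,30,31): 1⊕0⊕1⊕1⊕0⊕0⊕1⊕1⊕1⊕1⊕1⊕1⊕0⊕1⊕0⊕0 = 0
s16 (pos 16,17,18,19,20,21,22,23,24,25,26,27,28,29,30,31): 1⊕0⊕1⊕0⊕0⊕1⊕0⊕1⊕1⊕1⊕1⊕1⊕0⊕1⊕0⊕0 = 1
Syndrome s16…s1 = 10011 → error at position 19.
Flip position 19: 1011000101100111010010111110100 → 1011000101100111011010111110100
Read data bits from positions 3,5,6,7,9,10,11,12,13,14,15,17,18,19,20,21,22,23,24,25,26,27,28,29,30,31: 10000110011011010111110100

10000110011011010111110100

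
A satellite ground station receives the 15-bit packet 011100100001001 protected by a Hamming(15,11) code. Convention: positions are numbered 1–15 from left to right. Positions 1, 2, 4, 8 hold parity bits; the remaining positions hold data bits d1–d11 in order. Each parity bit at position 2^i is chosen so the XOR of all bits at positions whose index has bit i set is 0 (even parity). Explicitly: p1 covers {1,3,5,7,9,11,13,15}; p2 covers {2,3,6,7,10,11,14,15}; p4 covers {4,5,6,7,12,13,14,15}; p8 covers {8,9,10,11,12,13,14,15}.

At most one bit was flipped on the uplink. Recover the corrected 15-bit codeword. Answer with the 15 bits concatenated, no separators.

s1 (pos 1,3,5,7,9,11,13,15): 0⊕1⊕0⊕1⊕0⊕0⊕0⊕1 = 1
s2 (pos 2,3,6,7,10,11,14,15): 1⊕1⊕0⊕1⊕0⊕0⊕0⊕1 = 0
s4 (pos 4,5,6,7,12,13,14,15): 1⊕0⊕0⊕1⊕1⊕0⊕0⊕1 = 0
s8 (pos 8,9,10,11,12,13,14,15): 0⊕0⊕0⊕0⊕1⊕0⊕0⊕1 = 0
Syndrome s8…s1 = 0001 → error at position 1.
Flip position 1: 011100100001001 → 111100100001001

111100100001001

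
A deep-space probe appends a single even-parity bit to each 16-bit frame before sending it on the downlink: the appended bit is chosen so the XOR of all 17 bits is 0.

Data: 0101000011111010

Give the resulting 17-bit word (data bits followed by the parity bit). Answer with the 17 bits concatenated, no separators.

XOR of the 16 data bits: 0⊕1⊕0⊕1⊕0⊕0⊕0⊕0⊕1⊕1⊕1⊕1⊕1⊕0⊕1⊕0 = 0
Parity bit = 0 (so all 17 bits XOR to 0).

01010000111110100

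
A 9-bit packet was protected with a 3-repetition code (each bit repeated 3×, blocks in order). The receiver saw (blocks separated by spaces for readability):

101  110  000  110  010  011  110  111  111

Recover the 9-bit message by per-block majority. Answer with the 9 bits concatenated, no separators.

Block 1 (101): 2 ones → 1
Block 2 (110): 2 ones → 1
Block 3 (000): 0 ones → 0
Block 4 (110): 2 ones → 1
Block 5 (010): 1 one → 0
Block 6 (011): 2 ones → 1
Block 7 (110): 2 ones → 1
Block 8 (111): 3 ones → 1
Block 9 (111): 3 ones → 1

110101111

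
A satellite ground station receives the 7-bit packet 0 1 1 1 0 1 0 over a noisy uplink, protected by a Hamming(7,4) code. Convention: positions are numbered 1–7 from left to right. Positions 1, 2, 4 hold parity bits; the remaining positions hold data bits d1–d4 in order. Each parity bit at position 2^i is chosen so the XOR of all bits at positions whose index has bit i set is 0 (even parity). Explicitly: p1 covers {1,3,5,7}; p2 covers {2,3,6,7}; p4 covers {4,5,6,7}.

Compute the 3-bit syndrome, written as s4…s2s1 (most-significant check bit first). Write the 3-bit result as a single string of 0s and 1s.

011

s1 (pos 1,3,5,7): 0⊕1⊕0⊕0 = 1
s2 (pos 2,3,6,7): 1⊕1⊕1⊕0 = 1
s4 (pos 4,5,6,7): 1⊕0⊕1⊕0 = 0
Syndrome s4…s1 = 011 → error at position 3.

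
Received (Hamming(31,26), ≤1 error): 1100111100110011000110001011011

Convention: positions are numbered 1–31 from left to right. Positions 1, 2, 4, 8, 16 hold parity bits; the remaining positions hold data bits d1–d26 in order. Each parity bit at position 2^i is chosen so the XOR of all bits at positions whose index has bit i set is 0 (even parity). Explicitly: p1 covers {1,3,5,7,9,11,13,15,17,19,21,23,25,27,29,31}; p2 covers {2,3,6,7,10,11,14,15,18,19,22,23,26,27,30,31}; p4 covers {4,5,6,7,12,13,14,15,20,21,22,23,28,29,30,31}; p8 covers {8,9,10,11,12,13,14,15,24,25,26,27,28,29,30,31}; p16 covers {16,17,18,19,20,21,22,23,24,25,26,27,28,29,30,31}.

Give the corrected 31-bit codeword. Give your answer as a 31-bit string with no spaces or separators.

s1 (pos 1,3,5,7,9,11,13,15,17,19,21,23,25,27,29,31): 1⊕0⊕1⊕1⊕0⊕1⊕0⊕1⊕0⊕0⊕1⊕0⊕1⊕1⊕0⊕1 = 1
s2 (pos 2,3,6,7,10,11,14,15,18,19,22,23,26,27,30,31): 1⊕0⊕1⊕1⊕0⊕1⊕0⊕1⊕0⊕0⊕0⊕0⊕0⊕1⊕1⊕1 = 0
s4 (pos 4,5,6,7,12,13,14,15,20,21,22,23,28,29,30,31): 0⊕1⊕1⊕1⊕1⊕0⊕0⊕1⊕1⊕1⊕0⊕0⊕1⊕0⊕1⊕1 = 0
s8 (pos 8,9,10,11,12,13,14,15,24,25,26,27,28,29,30,31): 1⊕0⊕0⊕1⊕1⊕0⊕0⊕1⊕0⊕1⊕0⊕1⊕1⊕0⊕1⊕1 = 1
s16 (pos 16,17,18,19,20,21,22,23,24,25,26,27,28,29,30,31): 1⊕0⊕0⊕0⊕1⊕1⊕0⊕0⊕0⊕1⊕0⊕1⊕1⊕0⊕1⊕1 = 0
Syndrome s16…s1 = 01001 → error at position 9.
Flip position 9: 1100111100110011000110001011011 → 1100111110110011000110001011011

1100111110110011000110001011011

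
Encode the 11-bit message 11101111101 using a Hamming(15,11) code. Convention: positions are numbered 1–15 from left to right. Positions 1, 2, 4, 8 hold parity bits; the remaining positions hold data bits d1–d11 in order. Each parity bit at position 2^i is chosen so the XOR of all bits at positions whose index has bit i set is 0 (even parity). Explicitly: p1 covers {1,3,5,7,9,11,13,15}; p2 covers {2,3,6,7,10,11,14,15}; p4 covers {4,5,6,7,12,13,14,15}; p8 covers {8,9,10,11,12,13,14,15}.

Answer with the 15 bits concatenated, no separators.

Place data at non-parity positions: p1 p2 1 p4 1 1 0 p8 1 1 1 1 1 0 1
p1 (pos 1,3,5,7,9,11,13,15): XOR of data positions = 1⊕1⊕0⊕1⊕1⊕1⊕1 = 0
p2 (pos 2,3,6,7,10,11,14,15): XOR of data positions = 1⊕1⊕0⊕1⊕1⊕0⊕1 = 1
p4 (pos 4,5,6,7,12,13,14,15): XOR of data positions = 1⊕1⊕0⊕1⊕1⊕0⊕1 = 1
p8 (pos 8,9,10,11,12,13,14,15): XOR of data positions = 1⊕1⊕1⊕1⊕1⊕0⊕1 = 0
Codeword: 011111001111101

011111001111101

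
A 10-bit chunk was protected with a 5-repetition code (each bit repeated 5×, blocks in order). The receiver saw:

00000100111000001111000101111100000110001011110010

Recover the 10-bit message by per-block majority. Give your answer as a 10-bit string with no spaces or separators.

0101010010

Block 1 (00000): 0 ones → 0
Block 2 (10011): 3 ones → 1
Block 3 (10000): 1 one → 0
Block 4 (01111): 4 ones → 1
Block 5 (00010): 1 one → 0
Block 6 (11111): 5 ones → 1
Block 7 (00000): 0 ones → 0
Block 8 (11000): 2 ones → 0
Block 9 (10111): 4 ones → 1
Block 10 (10010): 2 ones → 0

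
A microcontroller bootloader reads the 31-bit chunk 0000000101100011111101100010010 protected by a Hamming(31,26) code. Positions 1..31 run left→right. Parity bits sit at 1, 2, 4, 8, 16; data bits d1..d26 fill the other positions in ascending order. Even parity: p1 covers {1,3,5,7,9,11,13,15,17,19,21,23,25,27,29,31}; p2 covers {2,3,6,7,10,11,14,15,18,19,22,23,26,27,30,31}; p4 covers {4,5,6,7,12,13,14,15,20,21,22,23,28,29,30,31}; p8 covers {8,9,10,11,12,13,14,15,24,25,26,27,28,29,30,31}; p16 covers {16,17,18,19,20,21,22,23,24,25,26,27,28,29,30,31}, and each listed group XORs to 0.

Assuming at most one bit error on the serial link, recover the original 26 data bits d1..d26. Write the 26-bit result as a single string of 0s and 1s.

s1 (pos 1,3,5,7,9,11,13,15,17,19,21,23,25,27,29,31): 0⊕0⊕0⊕0⊕0⊕1⊕0⊕1⊕1⊕1⊕0⊕1⊕0⊕1⊕0⊕0 = 0
s2 (pos 2,3,6,7,10,11,14,15,18,19,22,23,26,27,30,31): 0⊕0⊕0⊕0⊕1⊕1⊕0⊕1⊕1⊕1⊕1⊕1⊕0⊕1⊕1⊕0 = 1
s4 (pos 4,5,6,7,12,13,14,15,20,21,22,23,28,29,30,31): 0⊕0⊕0⊕0⊕0⊕0⊕0⊕1⊕1⊕0⊕1⊕1⊕0⊕0⊕1⊕0 = 1
s8 (pos 8,9,10,11,12,13,14,15,24,25,26,27,28,29,30,31): 1⊕0⊕1⊕1⊕0⊕0⊕0⊕1⊕0⊕0⊕0⊕1⊕0⊕0⊕1⊕0 = 0
s16 (pos 16,17,18,19,20,21,22,23,24,25,26,27,28,29,30,31): 1⊕1⊕1⊕1⊕1⊕0⊕1⊕1⊕0⊕0⊕0⊕1⊕0⊕0⊕1⊕0 = 1
Syndrome s16…s1 = 10110 → error at position 22.
Flip position 22: 0000000101100011111101100010010 → 0000000101100011111100100010010
Read data bits from positions 3,5,6,7,9,10,11,12,13,14,15,17,18,19,20,21,22,23,24,25,26,27,28,29,30,31: 00000110001111100100010010

00000110001111100100010010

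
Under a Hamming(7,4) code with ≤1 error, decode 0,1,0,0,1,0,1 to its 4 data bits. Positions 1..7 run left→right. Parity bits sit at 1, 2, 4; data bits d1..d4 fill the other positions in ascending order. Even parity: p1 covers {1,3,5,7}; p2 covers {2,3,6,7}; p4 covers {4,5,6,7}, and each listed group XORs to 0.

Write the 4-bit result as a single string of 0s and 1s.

s1 (pos 1,3,5,7): 0⊕0⊕1⊕1 = 0
s2 (pos 2,3,6,7): 1⊕0⊕0⊕1 = 0
s4 (pos 4,5,6,7): 0⊕1⊕0⊕1 = 0
Syndrome s4…s1 = 000 → no error.
Read data bits from positions 3,5,6,7: 0101

0101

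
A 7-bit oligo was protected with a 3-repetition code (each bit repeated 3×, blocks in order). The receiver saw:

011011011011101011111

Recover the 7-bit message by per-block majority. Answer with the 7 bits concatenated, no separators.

1111111

Block 1 (011): 2 ones → 1
Block 2 (011): 2 ones → 1
Block 3 (011): 2 ones → 1
Block 4 (011): 2 ones → 1
Block 5 (101): 2 ones → 1
Block 6 (011): 2 ones → 1
Block 7 (111): 3 ones → 1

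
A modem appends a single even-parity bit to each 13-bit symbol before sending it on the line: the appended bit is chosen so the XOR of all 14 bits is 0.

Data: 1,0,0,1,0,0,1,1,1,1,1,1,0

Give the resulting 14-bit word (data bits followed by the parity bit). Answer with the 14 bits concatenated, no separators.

XOR of the 13 data bits: 1⊕0⊕0⊕1⊕0⊕0⊕1⊕1⊕1⊕1⊕1⊕1⊕0 = 0
Parity bit = 0 (so all 14 bits XOR to 0).

10010011111100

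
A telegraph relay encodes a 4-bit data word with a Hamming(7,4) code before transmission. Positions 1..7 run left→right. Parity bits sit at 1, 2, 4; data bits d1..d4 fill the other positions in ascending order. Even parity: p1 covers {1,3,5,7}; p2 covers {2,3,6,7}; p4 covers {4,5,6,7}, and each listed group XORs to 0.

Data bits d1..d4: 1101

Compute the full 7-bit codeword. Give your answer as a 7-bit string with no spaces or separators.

Place data at non-parity positions: p1 p2 1 p4 1 0 1
p1 (pos 1,3,5,7): XOR of data positions = 1⊕1⊕1 = 1
p2 (pos 2,3,6,7): XOR of data positions = 1⊕0⊕1 = 0
p4 (pos 4,5,6,7): XOR of data positions = 1⊕0⊕1 = 0
Codeword: 1010101

1010101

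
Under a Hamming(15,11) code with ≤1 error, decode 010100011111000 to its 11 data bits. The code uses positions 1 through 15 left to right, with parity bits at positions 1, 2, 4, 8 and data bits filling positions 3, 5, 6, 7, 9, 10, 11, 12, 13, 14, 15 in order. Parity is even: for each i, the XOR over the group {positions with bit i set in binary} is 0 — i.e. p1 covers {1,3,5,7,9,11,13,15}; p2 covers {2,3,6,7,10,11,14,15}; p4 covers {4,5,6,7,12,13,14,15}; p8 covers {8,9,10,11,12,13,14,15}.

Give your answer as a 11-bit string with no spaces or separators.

00001011000

s1 (pos 1,3,5,7,9,11,13,15): 0⊕0⊕0⊕0⊕1⊕1⊕0⊕0 = 0
s2 (pos 2,3,6,7,10,11,14,15): 1⊕0⊕0⊕0⊕1⊕1⊕0⊕0 = 1
s4 (pos 4,5,6,7,12,13,14,15): 1⊕0⊕0⊕0⊕1⊕0⊕0⊕0 = 0
s8 (pos 8,9,10,11,12,13,14,15): 1⊕1⊕1⊕1⊕1⊕0⊕0⊕0 = 1
Syndrome s8…s1 = 1010 → error at position 10.
Flip position 10: 010100011111000 → 010100011011000
Read data bits from positions 3,5,6,7,9,10,11,12,13,14,15: 00001011000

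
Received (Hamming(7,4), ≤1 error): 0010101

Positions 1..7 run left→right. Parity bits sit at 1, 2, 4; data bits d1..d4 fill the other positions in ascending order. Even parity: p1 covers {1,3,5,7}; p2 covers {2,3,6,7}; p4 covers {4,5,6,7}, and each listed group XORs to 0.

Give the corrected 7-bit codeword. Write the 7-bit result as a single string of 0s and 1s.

1010101

s1 (pos 1,3,5,7): 0⊕1⊕1⊕1 = 1
s2 (pos 2,3,6,7): 0⊕1⊕0⊕1 = 0
s4 (pos 4,5,6,7): 0⊕1⊕0⊕1 = 0
Syndrome s4…s1 = 001 → error at position 1.
Flip position 1: 0010101 → 1010101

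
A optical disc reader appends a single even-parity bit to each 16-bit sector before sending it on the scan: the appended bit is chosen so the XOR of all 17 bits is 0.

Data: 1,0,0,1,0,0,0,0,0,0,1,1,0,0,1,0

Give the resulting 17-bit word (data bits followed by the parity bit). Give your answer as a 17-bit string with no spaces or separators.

10010000001100101

XOR of the 16 data bits: 1⊕0⊕0⊕1⊕0⊕0⊕0⊕0⊕0⊕0⊕1⊕1⊕0⊕0⊕1⊕0 = 1
Parity bit = 1 (so all 17 bits XOR to 0).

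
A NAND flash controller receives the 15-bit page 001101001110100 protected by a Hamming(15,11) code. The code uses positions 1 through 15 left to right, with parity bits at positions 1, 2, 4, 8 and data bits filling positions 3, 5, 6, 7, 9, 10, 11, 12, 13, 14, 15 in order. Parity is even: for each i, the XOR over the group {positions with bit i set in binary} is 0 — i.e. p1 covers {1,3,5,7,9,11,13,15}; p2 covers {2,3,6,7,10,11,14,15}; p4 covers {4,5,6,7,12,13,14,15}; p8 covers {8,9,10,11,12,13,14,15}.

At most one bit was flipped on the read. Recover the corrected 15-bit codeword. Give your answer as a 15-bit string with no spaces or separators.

s1 (pos 1,3,5,7,9,11,13,15): 0⊕1⊕0⊕0⊕1⊕1⊕1⊕0 = 0
s2 (pos 2,3,6,7,10,11,14,15): 0⊕1⊕1⊕0⊕1⊕1⊕0⊕0 = 0
s4 (pos 4,5,6,7,12,13,14,15): 1⊕0⊕1⊕0⊕0⊕1⊕0⊕0 = 1
s8 (pos 8,9,10,11,12,13,14,15): 0⊕1⊕1⊕1⊕0⊕1⊕0⊕0 = 0
Syndrome s8…s1 = 0100 → error at position 4.
Flip position 4: 001101001110100 → 001001001110100

001001001110100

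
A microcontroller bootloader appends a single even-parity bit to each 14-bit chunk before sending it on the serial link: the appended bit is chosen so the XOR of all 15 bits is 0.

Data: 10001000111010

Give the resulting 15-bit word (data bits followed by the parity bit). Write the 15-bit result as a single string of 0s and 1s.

100010001110100

XOR of the 14 data bits: 1⊕0⊕0⊕0⊕1⊕0⊕0⊕0⊕1⊕1⊕1⊕0⊕1⊕0 = 0
Parity bit = 0 (so all 15 bits XOR to 0).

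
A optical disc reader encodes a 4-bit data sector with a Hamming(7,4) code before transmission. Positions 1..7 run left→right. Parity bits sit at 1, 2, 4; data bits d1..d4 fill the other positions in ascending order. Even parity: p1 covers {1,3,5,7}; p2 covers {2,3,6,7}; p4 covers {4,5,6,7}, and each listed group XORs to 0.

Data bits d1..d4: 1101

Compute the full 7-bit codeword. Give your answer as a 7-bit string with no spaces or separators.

1010101

Place data at non-parity positions: p1 p2 1 p4 1 0 1
p1 (pos 1,3,5,7): XOR of data positions = 1⊕1⊕1 = 1
p2 (pos 2,3,6,7): XOR of data positions = 1⊕0⊕1 = 0
p4 (pos 4,5,6,7): XOR of data positions = 1⊕0⊕1 = 0
Codeword: 1010101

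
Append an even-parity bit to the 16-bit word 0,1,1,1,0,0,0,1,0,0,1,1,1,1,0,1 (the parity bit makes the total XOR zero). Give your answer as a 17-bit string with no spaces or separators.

XOR of the 16 data bits: 0⊕1⊕1⊕1⊕0⊕0⊕0⊕1⊕0⊕0⊕1⊕1⊕1⊕1⊕0⊕1 = 1
Parity bit = 1 (so all 17 bits XOR to 0).

01110001001111011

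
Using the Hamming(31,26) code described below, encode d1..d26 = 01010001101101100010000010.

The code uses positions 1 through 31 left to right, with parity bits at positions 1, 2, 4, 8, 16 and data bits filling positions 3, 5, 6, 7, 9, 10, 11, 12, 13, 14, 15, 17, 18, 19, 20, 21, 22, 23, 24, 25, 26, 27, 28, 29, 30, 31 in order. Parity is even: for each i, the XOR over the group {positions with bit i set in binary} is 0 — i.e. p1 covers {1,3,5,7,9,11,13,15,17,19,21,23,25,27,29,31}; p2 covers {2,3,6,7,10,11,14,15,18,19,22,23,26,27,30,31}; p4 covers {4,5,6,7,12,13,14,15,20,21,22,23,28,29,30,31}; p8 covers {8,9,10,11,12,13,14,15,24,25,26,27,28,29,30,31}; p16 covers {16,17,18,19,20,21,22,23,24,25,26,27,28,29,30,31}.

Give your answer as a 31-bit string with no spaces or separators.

0001101100011011101100010000010

Place data at non-parity positions: p1 p2 0 p4 1 0 1 p8 0 0 0 1 1 0 1 p16 1 0 1 1 0 0 0 1 0 0 0 0 0 1 0
p1 (pos 1,3,5,7,9,11,13,15,17,19,21,23,25,27,29,31): XOR of data positions = 0⊕1⊕1⊕0⊕0⊕1⊕1⊕1⊕1⊕0⊕0⊕0⊕0⊕0⊕0 = 0
p2 (pos 2,3,6,7,10,11,14,15,18,19,22,23,26,27,30,31): XOR of data positions = 0⊕0⊕1⊕0⊕0⊕0⊕1⊕0⊕1⊕0⊕0⊕0⊕0⊕1⊕0 = 0
p4 (pos 4,5,6,7,12,13,14,15,20,21,22,23,28,29,30,31): XOR of data positions = 1⊕0⊕1⊕1⊕1⊕0⊕1⊕1⊕0⊕0⊕0⊕0⊕0⊕1⊕0 = 1
p8 (pos 8,9,10,11,12,13,14,15,24,25,26,27,28,29,30,31): XOR of data positions = 0⊕0⊕0⊕1⊕1⊕0⊕1⊕1⊕0⊕0⊕0⊕0⊕0⊕1⊕0 = 1
p16 (pos 16,17,18,19,20,21,22,23,24,25,26,27,28,29,30,31): XOR of data positions = 1⊕0⊕1⊕1⊕0⊕0⊕0⊕1⊕0⊕0⊕0⊕0⊕0⊕1⊕0 = 1
Codeword: 0001101100011011101100010000010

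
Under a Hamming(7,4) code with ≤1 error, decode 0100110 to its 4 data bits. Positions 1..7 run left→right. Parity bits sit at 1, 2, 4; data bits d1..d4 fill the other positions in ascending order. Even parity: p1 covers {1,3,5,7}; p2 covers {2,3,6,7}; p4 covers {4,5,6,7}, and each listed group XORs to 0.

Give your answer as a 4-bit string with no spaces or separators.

0110

s1 (pos 1,3,5,7): 0⊕0⊕1⊕0 = 1
s2 (pos 2,3,6,7): 1⊕0⊕1⊕0 = 0
s4 (pos 4,5,6,7): 0⊕1⊕1⊕0 = 0
Syndrome s4…s1 = 001 → error at position 1.
Flip position 1: 0100110 → 1100110
Read data bits from positions 3,5,6,7: 0110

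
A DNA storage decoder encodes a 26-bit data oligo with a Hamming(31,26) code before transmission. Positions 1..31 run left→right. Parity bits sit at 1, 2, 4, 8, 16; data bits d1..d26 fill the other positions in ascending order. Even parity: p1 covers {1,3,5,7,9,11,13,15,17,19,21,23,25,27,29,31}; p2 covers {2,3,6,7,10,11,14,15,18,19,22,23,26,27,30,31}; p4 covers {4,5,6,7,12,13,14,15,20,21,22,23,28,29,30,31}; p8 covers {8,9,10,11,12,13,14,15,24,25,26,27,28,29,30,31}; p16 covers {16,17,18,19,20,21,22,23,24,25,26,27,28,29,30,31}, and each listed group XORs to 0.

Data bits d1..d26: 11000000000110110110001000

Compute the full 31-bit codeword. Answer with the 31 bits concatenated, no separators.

1111100000000001110110110001000

Place data at non-parity positions: p1 p2 1 p4 1 0 0 p8 0 0 0 0 0 0 0 p16 1 1 0 1 1 0 1 1 0 0 0 1 0 0 0
p1 (pos 1,3,5,7,9,11,13,15,17,19,21,23,25,27,29,31): XOR of data positions = 1⊕1⊕0⊕0⊕0⊕0⊕0⊕1⊕0⊕1⊕1⊕0⊕0⊕0⊕0 = 1
p2 (pos 2,3,6,7,10,11,14,15,18,19,22,23,26,27,30,31): XOR of data positions = 1⊕0⊕0⊕0⊕0⊕0⊕0⊕1⊕0⊕0⊕1⊕0⊕0⊕0⊕0 = 1
p4 (pos 4,5,6,7,12,13,14,15,20,21,22,23,28,29,30,31): XOR of data positions = 1⊕0⊕0⊕0⊕0⊕0⊕0⊕1⊕1⊕0⊕1⊕1⊕0⊕0⊕0 = 1
p8 (pos 8,9,10,11,12,13,14,15,24,25,26,27,28,29,30,31): XOR of data positions = 0⊕0⊕0⊕0⊕0⊕0⊕0⊕1⊕0⊕0⊕0⊕1⊕0⊕0⊕0 = 0
p16 (pos 16,17,18,19,20,21,22,23,24,25,26,27,28,29,30,31): XOR of data positions = 1⊕1⊕0⊕1⊕1⊕0⊕1⊕1⊕0⊕0⊕0⊕1⊕0⊕0⊕0 = 1
Codeword: 1111100000000001110110110001000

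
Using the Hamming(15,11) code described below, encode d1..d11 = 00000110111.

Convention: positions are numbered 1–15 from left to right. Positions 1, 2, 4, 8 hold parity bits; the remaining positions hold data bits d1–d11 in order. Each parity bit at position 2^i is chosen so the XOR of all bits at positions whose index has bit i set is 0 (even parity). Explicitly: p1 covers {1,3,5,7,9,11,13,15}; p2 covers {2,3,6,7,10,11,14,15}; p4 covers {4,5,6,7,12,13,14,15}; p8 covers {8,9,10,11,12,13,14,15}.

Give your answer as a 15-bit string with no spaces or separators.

100100010110111

Place data at non-parity positions: p1 p2 0 p4 0 0 0 p8 0 1 1 0 1 1 1
p1 (pos 1,3,5,7,9,11,13,15): XOR of data positions = 0⊕0⊕0⊕0⊕1⊕1⊕1 = 1
p2 (pos 2,3,6,7,10,11,14,15): XOR of data positions = 0⊕0⊕0⊕1⊕1⊕1⊕1 = 0
p4 (pos 4,5,6,7,12,13,14,15): XOR of data positions = 0⊕0⊕0⊕0⊕1⊕1⊕1 = 1
p8 (pos 8,9,10,11,12,13,14,15): XOR of data positions = 0⊕1⊕1⊕0⊕1⊕1⊕1 = 1
Codeword: 100100010110111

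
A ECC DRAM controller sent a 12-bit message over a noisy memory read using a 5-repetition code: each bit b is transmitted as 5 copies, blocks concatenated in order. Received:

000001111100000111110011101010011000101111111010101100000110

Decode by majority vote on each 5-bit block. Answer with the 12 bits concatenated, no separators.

Block 1 (00000): 0 ones → 0
Block 2 (11111): 5 ones → 1
Block 3 (00000): 0 ones → 0
Block 4 (11111): 5 ones → 1
Block 5 (00111): 3 ones → 1
Block 6 (01010): 2 ones → 0
Block 7 (01100): 2 ones → 0
Block 8 (01011): 3 ones → 1
Block 9 (11111): 5 ones → 1
Block 10 (01010): 2 ones → 0
Block 11 (11000): 2 ones → 0
Block 12 (00110): 2 ones → 0

010110011000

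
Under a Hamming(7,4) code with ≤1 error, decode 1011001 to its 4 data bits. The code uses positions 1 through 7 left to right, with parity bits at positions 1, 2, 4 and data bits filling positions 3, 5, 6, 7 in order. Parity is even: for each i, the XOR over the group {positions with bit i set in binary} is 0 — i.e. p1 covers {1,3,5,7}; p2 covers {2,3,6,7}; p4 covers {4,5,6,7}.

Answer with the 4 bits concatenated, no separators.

1001

s1 (pos 1,3,5,7): 1⊕1⊕0⊕1 = 1
s2 (pos 2,3,6,7): 0⊕1⊕0⊕1 = 0
s4 (pos 4,5,6,7): 1⊕0⊕0⊕1 = 0
Syndrome s4…s1 = 001 → error at position 1.
Flip position 1: 1011001 → 0011001
Read data bits from positions 3,5,6,7: 1001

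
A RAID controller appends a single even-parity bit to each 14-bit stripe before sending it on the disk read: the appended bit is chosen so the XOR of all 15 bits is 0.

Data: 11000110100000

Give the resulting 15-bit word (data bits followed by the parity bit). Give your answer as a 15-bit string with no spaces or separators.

XOR of the 14 data bits: 1⊕1⊕0⊕0⊕0⊕1⊕1⊕0⊕1⊕0⊕0⊕0⊕0⊕0 = 1
Parity bit = 1 (so all 15 bits XOR to 0).

110001101000001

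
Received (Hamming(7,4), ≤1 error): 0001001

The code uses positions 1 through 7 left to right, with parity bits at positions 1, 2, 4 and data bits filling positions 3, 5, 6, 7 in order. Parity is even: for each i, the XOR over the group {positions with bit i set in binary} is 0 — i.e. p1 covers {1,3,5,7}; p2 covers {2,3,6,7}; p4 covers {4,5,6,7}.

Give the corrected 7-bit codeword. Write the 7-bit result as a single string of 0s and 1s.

0011001

s1 (pos 1,3,5,7): 0⊕0⊕0⊕1 = 1
s2 (pos 2,3,6,7): 0⊕0⊕0⊕1 = 1
s4 (pos 4,5,6,7): 1⊕0⊕0⊕1 = 0
Syndrome s4…s1 = 011 → error at position 3.
Flip position 3: 0001001 → 0011001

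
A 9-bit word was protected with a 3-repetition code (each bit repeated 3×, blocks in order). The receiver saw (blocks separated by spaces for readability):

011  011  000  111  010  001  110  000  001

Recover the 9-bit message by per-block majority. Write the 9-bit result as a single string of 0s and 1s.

110100100

Block 1 (011): 2 ones → 1
Block 2 (011): 2 ones → 1
Block 3 (000): 0 ones → 0
Block 4 (111): 3 ones → 1
Block 5 (010): 1 one → 0
Block 6 (001): 1 one → 0
Block 7 (110): 2 ones → 1
Block 8 (000): 0 ones → 0
Block 9 (001): 1 one → 0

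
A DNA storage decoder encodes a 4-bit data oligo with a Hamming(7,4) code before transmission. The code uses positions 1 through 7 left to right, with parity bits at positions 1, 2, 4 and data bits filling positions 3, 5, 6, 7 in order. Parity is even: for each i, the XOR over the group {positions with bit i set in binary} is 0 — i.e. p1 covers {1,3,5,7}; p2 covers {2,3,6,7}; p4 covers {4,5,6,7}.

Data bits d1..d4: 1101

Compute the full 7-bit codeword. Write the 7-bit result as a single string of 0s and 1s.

Place data at non-parity positions: p1 p2 1 p4 1 0 1
p1 (pos 1,3,5,7): XOR of data positions = 1⊕1⊕1 = 1
p2 (pos 2,3,6,7): XOR of data positions = 1⊕0⊕1 = 0
p4 (pos 4,5,6,7): XOR of data positions = 1⊕0⊕1 = 0
Codeword: 1010101

1010101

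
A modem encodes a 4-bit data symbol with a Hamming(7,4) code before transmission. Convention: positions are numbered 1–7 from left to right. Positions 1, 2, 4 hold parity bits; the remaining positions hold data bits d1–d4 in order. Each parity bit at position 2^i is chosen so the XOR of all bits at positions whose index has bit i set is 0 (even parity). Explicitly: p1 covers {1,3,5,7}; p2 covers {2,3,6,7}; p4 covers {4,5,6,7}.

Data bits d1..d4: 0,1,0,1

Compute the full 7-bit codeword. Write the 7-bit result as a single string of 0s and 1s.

0100101

Place data at non-parity positions: p1 p2 0 p4 1 0 1
p1 (pos 1,3,5,7): XOR of data positions = 0⊕1⊕1 = 0
p2 (pos 2,3,6,7): XOR of data positions = 0⊕0⊕1 = 1
p4 (pos 4,5,6,7): XOR of data positions = 1⊕0⊕1 = 0
Codeword: 0100101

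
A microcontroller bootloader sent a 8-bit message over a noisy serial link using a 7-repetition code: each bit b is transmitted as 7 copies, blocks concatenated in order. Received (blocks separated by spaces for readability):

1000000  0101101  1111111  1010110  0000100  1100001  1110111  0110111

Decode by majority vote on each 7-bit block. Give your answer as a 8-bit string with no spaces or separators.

01110011

Block 1 (1000000): 1 one → 0
Block 2 (0101101): 4 ones → 1
Block 3 (1111111): 7 ones → 1
Block 4 (1010110): 4 ones → 1
Block 5 (0000100): 1 one → 0
Block 6 (1100001): 3 ones → 0
Block 7 (1110111): 6 ones → 1
Block 8 (0110111): 5 ones → 1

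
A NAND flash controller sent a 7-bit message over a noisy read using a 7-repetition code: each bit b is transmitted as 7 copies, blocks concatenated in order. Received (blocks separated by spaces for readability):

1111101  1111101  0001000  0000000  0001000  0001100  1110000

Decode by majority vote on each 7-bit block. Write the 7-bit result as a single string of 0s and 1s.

Block 1 (1111101): 6 ones → 1
Block 2 (1111101): 6 ones → 1
Block 3 (0001000): 1 one → 0
Block 4 (0000000): 0 ones → 0
Block 5 (0001000): 1 one → 0
Block 6 (0001100): 2 ones → 0
Block 7 (1110000): 3 ones → 0

1100000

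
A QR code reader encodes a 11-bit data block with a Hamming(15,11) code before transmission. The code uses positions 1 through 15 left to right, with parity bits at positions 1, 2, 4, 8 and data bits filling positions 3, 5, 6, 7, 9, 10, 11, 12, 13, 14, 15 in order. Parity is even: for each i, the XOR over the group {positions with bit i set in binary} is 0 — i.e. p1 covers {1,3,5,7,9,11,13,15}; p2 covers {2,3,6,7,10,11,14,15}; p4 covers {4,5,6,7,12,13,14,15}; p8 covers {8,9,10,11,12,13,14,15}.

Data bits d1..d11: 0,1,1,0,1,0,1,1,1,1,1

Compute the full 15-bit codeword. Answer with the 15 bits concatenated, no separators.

100011001011111

Place data at non-parity positions: p1 p2 0 p4 1 1 0 p8 1 0 1 1 1 1 1
p1 (pos 1,3,5,7,9,11,13,15): XOR of data positions = 0⊕1⊕0⊕1⊕1⊕1⊕1 = 1
p2 (pos 2,3,6,7,10,11,14,15): XOR of data positions = 0⊕1⊕0⊕0⊕1⊕1⊕1 = 0
p4 (pos 4,5,6,7,12,13,14,15): XOR of data positions = 1⊕1⊕0⊕1⊕1⊕1⊕1 = 0
p8 (pos 8,9,10,11,12,13,14,15): XOR of data positions = 1⊕0⊕1⊕1⊕1⊕1⊕1 = 0
Codeword: 100011001011111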